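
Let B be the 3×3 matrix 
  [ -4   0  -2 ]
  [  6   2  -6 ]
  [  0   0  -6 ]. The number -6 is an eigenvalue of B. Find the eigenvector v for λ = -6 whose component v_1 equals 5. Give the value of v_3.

B + 6I = [[2, 0, -2], [6, 8, -6], [0, 0, 0]].
Solving (B + 6I)v = 0 gives the eigenspace spanned by (5, 0, 5).
With v_1 = 5, v = (5, 0, 5), so v_3 = 5.

5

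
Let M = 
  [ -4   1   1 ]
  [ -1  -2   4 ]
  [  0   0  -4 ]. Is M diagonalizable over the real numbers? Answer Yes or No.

Characteristic polynomial: p(r) = r^3 + 10r^2 + 33r + 36 = (r + 3)^2(r + 4).
r = -3 has algebraic multiplicity 2; rank(M + 3I) = 2, so geometric multiplicity = 1.
Geometric multiplicity < algebraic multiplicity, so M is not diagonalizable.

No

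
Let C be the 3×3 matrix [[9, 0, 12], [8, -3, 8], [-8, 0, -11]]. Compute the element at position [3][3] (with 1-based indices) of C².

Characteristic polynomial: μ^3 + 5μ^2 + 3μ - 9 = (μ - 1)(μ + 3)^2, so the eigenvalues are -3, -3, 1.
μ=1: eigenvector (3, 2, -2).
μ=-3: eigenvector (1, 1, -1).
μ=-3: eigenvector (-1, 0, 1).
P = [[3, 1, -1], [2, 1, 0], [-2, -1, 1]], D = diag(1, -3, -3), P⁻¹ = [[1, 0, 1], [-2, 1, -2], [0, 1, 1]].
C² = P·diag(1, 9, 9)·P⁻¹ = [[-15, 0, -24], [-16, 9, -16], [16, 0, 25]].
The requested entry is 25.

25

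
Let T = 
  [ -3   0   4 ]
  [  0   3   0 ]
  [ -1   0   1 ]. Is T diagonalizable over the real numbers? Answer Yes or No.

Characteristic polynomial: p(μ) = μ^3 - μ^2 - 5μ - 3 = (μ - 3)(μ + 1)^2.
μ = -1 has algebraic multiplicity 2; rank(T + 1I) = 2, so geometric multiplicity = 1.
Geometric multiplicity < algebraic multiplicity, so T is not diagonalizable.

No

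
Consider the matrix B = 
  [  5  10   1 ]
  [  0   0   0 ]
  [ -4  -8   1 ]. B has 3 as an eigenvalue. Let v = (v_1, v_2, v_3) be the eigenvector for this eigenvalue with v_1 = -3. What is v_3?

B − 3I = [[2, 10, 1], [0, -3, 0], [-4, -8, -2]].
Solving (B − 3I)v = 0 gives the eigenspace spanned by (-3, 0, 6).
With v_1 = -3, v = (-3, 0, 6), so v_3 = 6.

6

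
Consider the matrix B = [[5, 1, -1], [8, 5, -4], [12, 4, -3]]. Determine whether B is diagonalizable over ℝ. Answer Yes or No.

No

Characteristic polynomial: p(s) = s^3 - 7s^2 + 15s - 9 = (s - 3)^2(s - 1).
s = 3 has algebraic multiplicity 2; rank(B − 3I) = 2, so geometric multiplicity = 1.
Geometric multiplicity < algebraic multiplicity, so B is not diagonalizable.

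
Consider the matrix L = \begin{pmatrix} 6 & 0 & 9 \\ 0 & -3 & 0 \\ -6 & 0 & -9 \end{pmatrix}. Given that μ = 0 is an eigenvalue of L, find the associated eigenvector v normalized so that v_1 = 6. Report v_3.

-4

L = [[6, 0, 9], [0, -3, 0], [-6, 0, -9]].
Solving (L)v = 0 gives the eigenspace spanned by (6, 0, -4).
With v_1 = 6, v = (6, 0, -4), so v_3 = -4.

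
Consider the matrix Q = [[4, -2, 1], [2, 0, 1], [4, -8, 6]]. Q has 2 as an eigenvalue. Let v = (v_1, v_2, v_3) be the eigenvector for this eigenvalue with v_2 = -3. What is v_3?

Q − 2I = [[2, -2, 1], [2, -2, 1], [4, -8, 4]].
Solving (Q − 2I)v = 0 gives the eigenspace spanned by (0, -3, -6).
With v_2 = -3, v = (0, -3, -6), so v_3 = -6.

-6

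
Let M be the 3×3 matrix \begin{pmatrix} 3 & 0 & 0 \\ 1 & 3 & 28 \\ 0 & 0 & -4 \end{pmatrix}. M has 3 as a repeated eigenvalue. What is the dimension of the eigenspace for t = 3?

1

M − 3I = [[0, 0, 0], [1, 0, 28], [0, 0, -7]].
This matrix has rank 2, so its null space has dimension 3 − 2 = 1.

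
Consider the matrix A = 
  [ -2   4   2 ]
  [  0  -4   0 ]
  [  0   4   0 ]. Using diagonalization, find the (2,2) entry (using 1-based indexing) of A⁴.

Characteristic polynomial: λ^3 + 6λ^2 + 8λ = λ(λ + 2)(λ + 4), so the eigenvalues are -4, -2, 0.
λ=-2: eigenvector (1, 0, 0).
λ=-4: eigenvector (-1, 1, -1).
λ=0: eigenvector (1, 0, 1).
P = [[1, -1, 1], [0, 1, 0], [0, -1, 1]], D = diag(-2, -4, 0), P⁻¹ = [[1, 0, -1], [0, 1, 0], [0, 1, 1]].
A⁴ = P·diag(16, 256, 0)·P⁻¹ = [[16, -256, -16], [0, 256, 0], [0, -256, 0]].
The requested entry is 256.

256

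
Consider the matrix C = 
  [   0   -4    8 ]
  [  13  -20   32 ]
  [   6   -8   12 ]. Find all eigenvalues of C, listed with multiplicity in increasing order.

Characteristic polynomial: p(t) = t^3 + 8t^2 + 20t + 16 = (t + 2)^2(t + 4).
Roots (with multiplicity): -4, -2, -2.

-4, -2, -2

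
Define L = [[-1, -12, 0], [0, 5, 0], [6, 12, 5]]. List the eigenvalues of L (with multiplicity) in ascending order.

Characteristic polynomial: p(r) = r^3 - 9r^2 + 15r + 25 = (r - 5)^2(r + 1).
Roots (with multiplicity): -1, 5, 5.

-1, 5, 5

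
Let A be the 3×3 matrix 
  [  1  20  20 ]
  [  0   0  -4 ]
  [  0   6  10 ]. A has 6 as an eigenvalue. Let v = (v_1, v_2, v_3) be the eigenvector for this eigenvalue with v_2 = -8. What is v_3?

A − 6I = [[-5, 20, 20], [0, -6, -4], [0, 6, 4]].
Solving (A − 6I)v = 0 gives the eigenspace spanned by (16, -8, 12).
With v_2 = -8, v = (16, -8, 12), so v_3 = 12.

12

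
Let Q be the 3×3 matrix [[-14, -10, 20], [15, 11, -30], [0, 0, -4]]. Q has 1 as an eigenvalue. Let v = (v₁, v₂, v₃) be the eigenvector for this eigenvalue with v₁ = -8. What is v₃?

0

Q − 1I = [[-15, -10, 20], [15, 10, -30], [0, 0, -5]].
Solving (Q − 1I)v = 0 gives the eigenspace spanned by (-8, 12, 0).
With v₁ = -8, v = (-8, 12, 0), so v₃ = 0.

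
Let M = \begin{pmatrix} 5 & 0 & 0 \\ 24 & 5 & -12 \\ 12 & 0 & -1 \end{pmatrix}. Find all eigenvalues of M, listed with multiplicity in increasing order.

Characteristic polynomial: p(r) = r^3 - 9r^2 + 15r + 25 = (r - 5)^2(r + 1).
Roots (with multiplicity): -1, 5, 5.

-1, 5, 5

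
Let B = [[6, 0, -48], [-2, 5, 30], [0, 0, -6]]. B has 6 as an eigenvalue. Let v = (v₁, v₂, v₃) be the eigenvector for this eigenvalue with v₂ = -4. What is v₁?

B − 6I = [[0, 0, -48], [-2, -1, 30], [0, 0, -12]].
Solving (B − 6I)v = 0 gives the eigenspace spanned by (2, -4, 0).
With v₂ = -4, v = (2, -4, 0), so v₁ = 2.

2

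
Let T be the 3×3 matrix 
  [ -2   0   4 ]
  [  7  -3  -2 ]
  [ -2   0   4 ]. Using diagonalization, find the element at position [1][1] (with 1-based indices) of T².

Characteristic polynomial: μ^3 + μ^2 - 6μ = μ(μ - 2)(μ + 3), so the eigenvalues are -3, 0, 2.
μ=0: eigenvector (-2, -4, -1).
μ=-3: eigenvector (0, 1, 0).
μ=2: eigenvector (1, 1, 1).
P = [[-2, 0, 1], [-4, 1, 1], [-1, 0, 1]], D = diag(0, -3, 2), P⁻¹ = [[-1, 0, 1], [-3, 1, 2], [-1, 0, 2]].
T² = P·diag(0, 9, 4)·P⁻¹ = [[-4, 0, 8], [-31, 9, 26], [-4, 0, 8]].
The requested entry is -4.

-4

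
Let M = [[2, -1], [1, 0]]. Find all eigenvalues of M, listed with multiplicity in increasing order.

1, 1

Characteristic polynomial: p(λ) = λ^2 - 2λ + 1 = (λ - 1)^2.
Roots (with multiplicity): 1, 1.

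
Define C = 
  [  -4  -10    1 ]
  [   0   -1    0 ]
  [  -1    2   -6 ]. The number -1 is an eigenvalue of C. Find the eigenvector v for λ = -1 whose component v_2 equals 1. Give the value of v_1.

-3

C + 1I = [[-3, -10, 1], [0, 0, 0], [-1, 2, -5]].
Solving (C + 1I)v = 0 gives the eigenspace spanned by (-3, 1, 1).
With v_2 = 1, v = (-3, 1, 1), so v_1 = -3.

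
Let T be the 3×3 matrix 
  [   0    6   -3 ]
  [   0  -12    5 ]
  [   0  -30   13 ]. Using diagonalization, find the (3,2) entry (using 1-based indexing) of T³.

-210

Characteristic polynomial: μ^3 - μ^2 - 6μ = μ(μ - 3)(μ + 2), so the eigenvalues are -2, 0, 3.
μ=0: eigenvector (1, 0, 0).
μ=-2: eigenvector (0, 1, 2).
μ=3: eigenvector (-1, 1, 3).
P = [[1, 0, -1], [0, 1, 1], [0, 2, 3]], D = diag(0, -2, 3), P⁻¹ = [[1, -2, 1], [0, 3, -1], [0, -2, 1]].
T³ = P·diag(0, -8, 27)·P⁻¹ = [[0, 54, -27], [0, -78, 35], [0, -210, 97]].
The requested entry is -210.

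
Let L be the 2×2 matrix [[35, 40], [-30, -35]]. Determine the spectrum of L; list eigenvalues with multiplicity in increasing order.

Characteristic polynomial: p(λ) = λ^2 - 25 = (λ - 5)(λ + 5).
Roots (with multiplicity): -5, 5.

-5, 5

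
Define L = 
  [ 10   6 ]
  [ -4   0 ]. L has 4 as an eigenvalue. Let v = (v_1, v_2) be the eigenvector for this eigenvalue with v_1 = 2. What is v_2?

L − 4I = [[6, 6], [-4, -4]].
Solving (L − 4I)v = 0 gives the eigenspace spanned by (2, -2).
With v_1 = 2, v = (2, -2), so v_2 = -2.

-2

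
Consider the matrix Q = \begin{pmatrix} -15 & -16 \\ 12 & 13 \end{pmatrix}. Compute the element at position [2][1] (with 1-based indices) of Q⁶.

Characteristic polynomial: s^2 + 2s - 3 = (s - 1)(s + 3), so the eigenvalues are -3, 1.
s=1: eigenvector (1, -1).
s=-3: eigenvector (4, -3).
P = [[1, 4], [-1, -3]], D = diag(1, -3), P⁻¹ = [[-3, -4], [1, 1]].
Q⁶ = P·diag(1, 729)·P⁻¹ = [[2913, 2912], [-2184, -2183]].
The requested entry is -2184.

-2184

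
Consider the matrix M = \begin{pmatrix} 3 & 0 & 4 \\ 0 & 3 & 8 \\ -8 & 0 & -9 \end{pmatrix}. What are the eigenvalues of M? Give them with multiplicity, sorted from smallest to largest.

-5, -1, 3

Characteristic polynomial: p(λ) = λ^3 + 3λ^2 - 13λ - 15 = (λ - 3)(λ + 1)(λ + 5).
Roots (with multiplicity): -5, -1, 3.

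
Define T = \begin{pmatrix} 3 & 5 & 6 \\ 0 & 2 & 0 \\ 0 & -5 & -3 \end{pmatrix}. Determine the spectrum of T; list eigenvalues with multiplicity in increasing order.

Characteristic polynomial: p(μ) = μ^3 - 2μ^2 - 9μ + 18 = (μ - 3)(μ - 2)(μ + 3).
Roots (with multiplicity): -3, 2, 3.

-3, 2, 3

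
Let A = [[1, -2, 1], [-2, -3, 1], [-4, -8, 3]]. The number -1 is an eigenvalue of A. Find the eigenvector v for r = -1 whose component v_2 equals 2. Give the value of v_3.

A + 1I = [[2, -2, 1], [-2, -2, 1], [-4, -8, 4]].
Solving (A + 1I)v = 0 gives the eigenspace spanned by (0, 2, 4).
With v_2 = 2, v = (0, 2, 4), so v_3 = 4.

4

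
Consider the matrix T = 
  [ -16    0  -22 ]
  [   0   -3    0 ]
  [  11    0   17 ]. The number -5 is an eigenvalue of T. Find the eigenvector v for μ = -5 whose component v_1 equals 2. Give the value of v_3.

-1

T + 5I = [[-11, 0, -22], [0, 2, 0], [11, 0, 22]].
Solving (T + 5I)v = 0 gives the eigenspace spanned by (2, 0, -1).
With v_1 = 2, v = (2, 0, -1), so v_3 = -1.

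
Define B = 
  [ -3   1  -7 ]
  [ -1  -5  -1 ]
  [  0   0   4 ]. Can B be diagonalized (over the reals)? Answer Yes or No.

No

Characteristic polynomial: p(s) = s^3 + 4s^2 - 16s - 64 = (s - 4)(s + 4)^2.
s = -4 has algebraic multiplicity 2; rank(B + 4I) = 2, so geometric multiplicity = 1.
Geometric multiplicity < algebraic multiplicity, so B is not diagonalizable.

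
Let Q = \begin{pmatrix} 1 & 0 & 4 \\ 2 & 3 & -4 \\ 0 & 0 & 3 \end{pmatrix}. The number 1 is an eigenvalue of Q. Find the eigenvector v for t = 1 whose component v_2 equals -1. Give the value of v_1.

1

Q − 1I = [[0, 0, 4], [2, 2, -4], [0, 0, 2]].
Solving (Q − 1I)v = 0 gives the eigenspace spanned by (1, -1, 0).
With v_2 = -1, v = (1, -1, 0), so v_1 = 1.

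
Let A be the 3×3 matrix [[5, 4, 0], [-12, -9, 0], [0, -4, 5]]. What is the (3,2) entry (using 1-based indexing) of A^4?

160

Characteristic polynomial: s^3 - s^2 - 17s - 15 = (s - 5)(s + 1)(s + 3), so the eigenvalues are -3, -1, 5.
s=-3: eigenvector (1, -2, -1).
s=-1: eigenvector (2, -3, -2).
s=5: eigenvector (0, 0, 1).
P = [[1, 2, 0], [-2, -3, 0], [-1, -2, 1]], D = diag(-3, -1, 5), P⁻¹ = [[-3, -2, 0], [2, 1, 0], [1, 0, 1]].
A⁴ = P·diag(81, 1, 625)·P⁻¹ = [[-239, -160, 0], [480, 321, 0], [864, 160, 625]].
The requested entry is 160.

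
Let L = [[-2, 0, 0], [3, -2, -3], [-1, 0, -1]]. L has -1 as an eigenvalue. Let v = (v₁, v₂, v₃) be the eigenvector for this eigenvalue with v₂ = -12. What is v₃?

4

L + 1I = [[-1, 0, 0], [3, -1, -3], [-1, 0, 0]].
Solving (L + 1I)v = 0 gives the eigenspace spanned by (0, -12, 4).
With v₂ = -12, v = (0, -12, 4), so v₃ = 4.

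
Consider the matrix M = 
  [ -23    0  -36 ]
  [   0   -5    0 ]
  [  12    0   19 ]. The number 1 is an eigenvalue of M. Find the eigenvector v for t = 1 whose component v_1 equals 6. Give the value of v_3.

-4

M − 1I = [[-24, 0, -36], [0, -6, 0], [12, 0, 18]].
Solving (M − 1I)v = 0 gives the eigenspace spanned by (6, 0, -4).
With v_1 = 6, v = (6, 0, -4), so v_3 = -4.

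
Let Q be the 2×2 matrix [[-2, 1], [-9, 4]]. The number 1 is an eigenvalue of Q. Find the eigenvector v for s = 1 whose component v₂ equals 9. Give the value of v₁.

Q − 1I = [[-3, 1], [-9, 3]].
Solving (Q − 1I)v = 0 gives the eigenspace spanned by (3, 9).
With v₂ = 9, v = (3, 9), so v₁ = 3.

3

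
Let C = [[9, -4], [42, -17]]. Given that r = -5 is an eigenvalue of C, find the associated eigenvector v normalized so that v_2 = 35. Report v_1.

10

C + 5I = [[14, -4], [42, -12]].
Solving (C + 5I)v = 0 gives the eigenspace spanned by (10, 35).
With v_2 = 35, v = (10, 35), so v_1 = 10.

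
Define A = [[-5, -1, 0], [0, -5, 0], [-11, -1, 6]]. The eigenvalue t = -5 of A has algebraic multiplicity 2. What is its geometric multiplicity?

1

A + 5I = [[0, -1, 0], [0, 0, 0], [-11, -1, 11]].
This matrix has rank 2, so its null space has dimension 3 − 2 = 1.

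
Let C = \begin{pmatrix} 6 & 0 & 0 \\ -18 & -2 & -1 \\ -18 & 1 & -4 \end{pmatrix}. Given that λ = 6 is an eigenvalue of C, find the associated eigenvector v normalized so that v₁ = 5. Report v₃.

-10

C − 6I = [[0, 0, 0], [-18, -8, -1], [-18, 1, -10]].
Solving (C − 6I)v = 0 gives the eigenspace spanned by (5, -10, -10).
With v₁ = 5, v = (5, -10, -10), so v₃ = -10.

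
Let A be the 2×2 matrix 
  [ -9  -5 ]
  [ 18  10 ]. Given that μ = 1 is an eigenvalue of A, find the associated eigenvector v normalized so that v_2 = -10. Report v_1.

5

A − 1I = [[-10, -5], [18, 9]].
Solving (A − 1I)v = 0 gives the eigenspace spanned by (5, -10).
With v_2 = -10, v = (5, -10), so v_1 = 5.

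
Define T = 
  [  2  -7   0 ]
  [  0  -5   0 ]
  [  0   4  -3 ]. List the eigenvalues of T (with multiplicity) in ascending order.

-5, -3, 2

Characteristic polynomial: p(r) = r^3 + 6r^2 - r - 30 = (r - 2)(r + 3)(r + 5).
Roots (with multiplicity): -5, -3, 2.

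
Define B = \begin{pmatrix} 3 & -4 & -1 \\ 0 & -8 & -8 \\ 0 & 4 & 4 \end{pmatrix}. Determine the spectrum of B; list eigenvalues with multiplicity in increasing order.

-4, 0, 3

Characteristic polynomial: p(μ) = μ^3 + μ^2 - 12μ = μ(μ - 3)(μ + 4).
Roots (with multiplicity): -4, 0, 3.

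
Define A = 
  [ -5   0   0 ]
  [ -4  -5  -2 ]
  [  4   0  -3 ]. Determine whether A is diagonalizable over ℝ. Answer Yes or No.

Characteristic polynomial: p(μ) = μ^3 + 13μ^2 + 55μ + 75 = (μ + 3)(μ + 5)^2.
μ = -5 has algebraic multiplicity 2; rank(A + 5I) = 1, so geometric multiplicity = 2.
Every eigenvalue has geometric = algebraic multiplicity, so A is diagonalizable.

Yes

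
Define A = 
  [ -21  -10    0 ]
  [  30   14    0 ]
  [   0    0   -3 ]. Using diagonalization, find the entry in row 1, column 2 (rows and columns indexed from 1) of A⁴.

Characteristic polynomial: r^3 + 10r^2 + 27r + 18 = (r + 1)(r + 3)(r + 6), so the eigenvalues are -6, -3, -1.
r=-3: eigenvector (0, 0, 1).
r=-6: eigenvector (2, -3, 0).
r=-1: eigenvector (1, -2, 0).
P = [[0, 2, 1], [0, -3, -2], [1, 0, 0]], D = diag(-3, -6, -1), P⁻¹ = [[0, 0, 1], [2, 1, 0], [-3, -2, 0]].
A⁴ = P·diag(81, 1296, 1)·P⁻¹ = [[5181, 2590, 0], [-7770, -3884, 0], [0, 0, 81]].
The requested entry is 2590.

2590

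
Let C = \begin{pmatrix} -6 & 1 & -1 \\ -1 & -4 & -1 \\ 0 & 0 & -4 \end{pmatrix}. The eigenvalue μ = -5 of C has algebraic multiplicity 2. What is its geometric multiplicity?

1

C + 5I = [[-1, 1, -1], [-1, 1, -1], [0, 0, 1]].
This matrix has rank 2, so its null space has dimension 3 − 2 = 1.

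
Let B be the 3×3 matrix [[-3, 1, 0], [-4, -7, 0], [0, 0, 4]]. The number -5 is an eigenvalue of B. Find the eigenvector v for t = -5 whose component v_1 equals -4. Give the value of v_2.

8

B + 5I = [[2, 1, 0], [-4, -2, 0], [0, 0, 9]].
Solving (B + 5I)v = 0 gives the eigenspace spanned by (-4, 8, 0).
With v_1 = -4, v = (-4, 8, 0), so v_2 = 8.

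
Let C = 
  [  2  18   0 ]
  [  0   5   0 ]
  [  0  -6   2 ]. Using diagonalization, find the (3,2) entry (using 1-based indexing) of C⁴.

Characteristic polynomial: t^3 - 9t^2 + 24t - 20 = (t - 5)(t - 2)^2, so the eigenvalues are 2, 2, 5.
t=5: eigenvector (6, 1, -2).
t=2: eigenvector (1, 0, 0).
t=2: eigenvector (-2, 0, 1).
P = [[6, 1, -2], [1, 0, 0], [-2, 0, 1]], D = diag(5, 2, 2), P⁻¹ = [[0, 1, 0], [1, -2, 2], [0, 2, 1]].
C⁴ = P·diag(625, 16, 16)·P⁻¹ = [[16, 3654, 0], [0, 625, 0], [0, -1218, 16]].
The requested entry is -1218.

-1218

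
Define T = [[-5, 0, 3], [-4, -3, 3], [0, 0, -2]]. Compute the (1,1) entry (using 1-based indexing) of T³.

Characteristic polynomial: λ^3 + 10λ^2 + 31λ + 30 = (λ + 2)(λ + 3)(λ + 5), so the eigenvalues are -5, -3, -2.
λ=-5: eigenvector (1, 2, 0).
λ=-3: eigenvector (0, 1, 0).
λ=-2: eigenvector (1, -1, 1).
P = [[1, 0, 1], [2, 1, -1], [0, 0, 1]], D = diag(-5, -3, -2), P⁻¹ = [[1, 0, -1], [-2, 1, 3], [0, 0, 1]].
T³ = P·diag(-125, -27, -8)·P⁻¹ = [[-125, 0, 117], [-196, -27, 177], [0, 0, -8]].
The requested entry is -125.

-125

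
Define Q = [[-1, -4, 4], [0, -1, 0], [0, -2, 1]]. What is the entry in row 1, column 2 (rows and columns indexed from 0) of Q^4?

Characteristic polynomial: λ^3 + λ^2 - λ - 1 = (λ - 1)(λ + 1)^2, so the eigenvalues are -1, -1, 1.
λ=-1: eigenvector (0, 1, 1).
λ=-1: eigenvector (1, 0, 0).
λ=1: eigenvector (2, 0, 1).
P = [[0, 1, 2], [1, 0, 0], [1, 0, 1]], D = diag(-1, -1, 1), P⁻¹ = [[0, 1, 0], [1, 2, -2], [0, -1, 1]].
Q⁴ = P·diag(1, 1, 1)·P⁻¹ = [[1, 0, 0], [0, 1, 0], [0, 0, 1]].
The requested entry is 0.

0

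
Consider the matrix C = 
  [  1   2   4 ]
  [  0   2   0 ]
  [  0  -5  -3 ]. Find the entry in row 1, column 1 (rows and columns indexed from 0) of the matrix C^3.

Characteristic polynomial: r^3 - 7r + 6 = (r - 2)(r - 1)(r + 3), so the eigenvalues are -3, 1, 2.
r=1: eigenvector (1, 0, 0).
r=2: eigenvector (-2, 1, -1).
r=-3: eigenvector (-1, 0, 1).
P = [[1, -2, -1], [0, 1, 0], [0, -1, 1]], D = diag(1, 2, -3), P⁻¹ = [[1, 3, 1], [0, 1, 0], [0, 1, 1]].
C³ = P·diag(1, 8, -27)·P⁻¹ = [[1, 14, 28], [0, 8, 0], [0, -35, -27]].
The requested entry is 8.

8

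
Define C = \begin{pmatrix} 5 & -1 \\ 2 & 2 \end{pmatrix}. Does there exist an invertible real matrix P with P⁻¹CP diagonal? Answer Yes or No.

Yes

Characteristic polynomial: p(r) = r^2 - 7r + 12 = (r - 4)(r - 3).
All 2 eigenvalues are distinct, so C is diagonalizable.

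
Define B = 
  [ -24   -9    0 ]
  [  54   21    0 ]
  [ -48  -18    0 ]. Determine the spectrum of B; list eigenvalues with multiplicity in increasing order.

Characteristic polynomial: p(r) = r^3 + 3r^2 - 18r = r(r - 3)(r + 6).
Roots (with multiplicity): -6, 0, 3.

-6, 0, 3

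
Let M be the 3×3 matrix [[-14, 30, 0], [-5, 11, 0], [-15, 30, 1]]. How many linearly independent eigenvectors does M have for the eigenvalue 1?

M − 1I = [[-15, 30, 0], [-5, 10, 0], [-15, 30, 0]].
This matrix has rank 1, so its null space has dimension 3 − 1 = 2.

2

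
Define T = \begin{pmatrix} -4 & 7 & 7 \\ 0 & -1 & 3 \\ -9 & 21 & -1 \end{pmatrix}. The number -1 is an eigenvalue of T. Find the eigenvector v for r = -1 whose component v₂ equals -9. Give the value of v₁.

T + 1I = [[-3, 7, 7], [0, 0, 3], [-9, 21, 0]].
Solving (T + 1I)v = 0 gives the eigenspace spanned by (-21, -9, 0).
With v₂ = -9, v = (-21, -9, 0), so v₁ = -21.

-21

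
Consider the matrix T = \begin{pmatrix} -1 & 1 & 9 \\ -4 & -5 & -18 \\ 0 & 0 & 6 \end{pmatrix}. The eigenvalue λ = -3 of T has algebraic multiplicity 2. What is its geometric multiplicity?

1

T + 3I = [[2, 1, 9], [-4, -2, -18], [0, 0, 9]].
This matrix has rank 2, so its null space has dimension 3 − 2 = 1.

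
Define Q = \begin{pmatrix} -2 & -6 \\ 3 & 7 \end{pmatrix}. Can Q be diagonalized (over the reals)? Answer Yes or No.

Characteristic polynomial: p(s) = s^2 - 5s + 4 = (s - 4)(s - 1).
All 2 eigenvalues are distinct, so Q is diagonalizable.

Yes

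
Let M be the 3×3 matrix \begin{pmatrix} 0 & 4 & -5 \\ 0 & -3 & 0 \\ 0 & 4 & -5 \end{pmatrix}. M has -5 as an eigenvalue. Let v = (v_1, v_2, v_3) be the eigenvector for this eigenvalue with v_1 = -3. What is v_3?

-3

M + 5I = [[5, 4, -5], [0, 2, 0], [0, 4, 0]].
Solving (M + 5I)v = 0 gives the eigenspace spanned by (-3, 0, -3).
With v_1 = -3, v = (-3, 0, -3), so v_3 = -3.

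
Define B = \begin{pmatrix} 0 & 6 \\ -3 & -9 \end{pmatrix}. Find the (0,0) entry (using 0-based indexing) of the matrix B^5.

7290

Characteristic polynomial: μ^2 + 9μ + 18 = (μ + 3)(μ + 6), so the eigenvalues are -6, -3.
μ=-6: eigenvector (1, -1).
μ=-3: eigenvector (2, -1).
P = [[1, 2], [-1, -1]], D = diag(-6, -3), P⁻¹ = [[-1, -2], [1, 1]].
B⁵ = P·diag(-7776, -243)·P⁻¹ = [[7290, 15066], [-7533, -15309]].
The requested entry is 7290.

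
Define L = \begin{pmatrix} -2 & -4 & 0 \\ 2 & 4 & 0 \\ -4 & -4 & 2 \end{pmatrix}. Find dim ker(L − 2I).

2

L − 2I = [[-4, -4, 0], [2, 2, 0], [-4, -4, 0]].
This matrix has rank 1, so its null space has dimension 3 − 1 = 2.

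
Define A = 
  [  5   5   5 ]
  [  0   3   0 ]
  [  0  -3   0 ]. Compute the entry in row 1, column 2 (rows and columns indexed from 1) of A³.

125

Characteristic polynomial: r^3 - 8r^2 + 15r = r(r - 5)(r - 3), so the eigenvalues are 0, 3, 5.
r=5: eigenvector (1, 0, 0).
r=3: eigenvector (0, 1, -1).
r=0: eigenvector (-1, 0, 1).
P = [[1, 0, -1], [0, 1, 0], [0, -1, 1]], D = diag(5, 3, 0), P⁻¹ = [[1, 1, 1], [0, 1, 0], [0, 1, 1]].
A³ = P·diag(125, 27, 0)·P⁻¹ = [[125, 125, 125], [0, 27, 0], [0, -27, 0]].
The requested entry is 125.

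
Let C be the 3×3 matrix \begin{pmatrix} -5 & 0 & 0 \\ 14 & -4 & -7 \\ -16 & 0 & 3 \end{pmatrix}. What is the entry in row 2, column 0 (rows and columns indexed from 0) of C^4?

1088

Characteristic polynomial: s^3 + 6s^2 - 7s - 60 = (s - 3)(s + 4)(s + 5), so the eigenvalues are -5, -4, 3.
s=-4: eigenvector (0, 1, 0).
s=-5: eigenvector (1, 0, 2).
s=3: eigenvector (0, -1, 1).
P = [[0, 1, 0], [1, 0, -1], [0, 2, 1]], D = diag(-4, -5, 3), P⁻¹ = [[-2, 1, 1], [1, 0, 0], [-2, 0, 1]].
C⁴ = P·diag(256, 625, 81)·P⁻¹ = [[625, 0, 0], [-350, 256, 175], [1088, 0, 81]].
The requested entry is 1088.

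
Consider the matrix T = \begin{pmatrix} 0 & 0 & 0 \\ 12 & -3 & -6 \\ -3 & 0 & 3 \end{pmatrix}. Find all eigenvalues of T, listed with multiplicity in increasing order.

Characteristic polynomial: p(r) = r^3 - 9r = r(r - 3)(r + 3).
Roots (with multiplicity): -3, 0, 3.

-3, 0, 3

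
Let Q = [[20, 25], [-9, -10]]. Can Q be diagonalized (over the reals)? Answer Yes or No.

No

Characteristic polynomial: p(μ) = μ^2 - 10μ + 25 = (μ - 5)^2.
μ = 5 has algebraic multiplicity 2; rank(Q − 5I) = 1, so geometric multiplicity = 1.
Geometric multiplicity < algebraic multiplicity, so Q is not diagonalizable.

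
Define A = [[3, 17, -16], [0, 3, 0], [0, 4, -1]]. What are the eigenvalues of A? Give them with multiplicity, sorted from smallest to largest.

Characteristic polynomial: p(μ) = μ^3 - 5μ^2 + 3μ + 9 = (μ - 3)^2(μ + 1).
Roots (with multiplicity): -1, 3, 3.

-1, 3, 3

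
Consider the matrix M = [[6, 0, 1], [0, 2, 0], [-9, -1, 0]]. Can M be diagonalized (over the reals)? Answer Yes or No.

Characteristic polynomial: p(t) = t^3 - 8t^2 + 21t - 18 = (t - 3)^2(t - 2).
t = 3 has algebraic multiplicity 2; rank(M − 3I) = 2, so geometric multiplicity = 1.
Geometric multiplicity < algebraic multiplicity, so M is not diagonalizable.

No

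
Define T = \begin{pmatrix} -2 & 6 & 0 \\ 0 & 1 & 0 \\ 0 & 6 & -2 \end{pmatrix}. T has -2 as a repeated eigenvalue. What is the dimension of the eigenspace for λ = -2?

2

T + 2I = [[0, 6, 0], [0, 3, 0], [0, 6, 0]].
This matrix has rank 1, so its null space has dimension 3 − 1 = 2.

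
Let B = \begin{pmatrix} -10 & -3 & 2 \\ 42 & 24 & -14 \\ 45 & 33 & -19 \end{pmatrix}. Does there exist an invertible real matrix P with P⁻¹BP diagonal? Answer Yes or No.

Characteristic polynomial: p(λ) = λ^3 + 5λ^2 - 8λ - 48 = (λ - 3)(λ + 4)^2.
λ = -4 has algebraic multiplicity 2; rank(B + 4I) = 2, so geometric multiplicity = 1.
Geometric multiplicity < algebraic multiplicity, so B is not diagonalizable.

No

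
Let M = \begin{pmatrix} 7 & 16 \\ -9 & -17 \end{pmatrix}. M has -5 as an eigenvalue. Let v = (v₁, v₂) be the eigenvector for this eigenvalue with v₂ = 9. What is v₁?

M + 5I = [[12, 16], [-9, -12]].
Solving (M + 5I)v = 0 gives the eigenspace spanned by (-12, 9).
With v₂ = 9, v = (-12, 9), so v₁ = -12.

-12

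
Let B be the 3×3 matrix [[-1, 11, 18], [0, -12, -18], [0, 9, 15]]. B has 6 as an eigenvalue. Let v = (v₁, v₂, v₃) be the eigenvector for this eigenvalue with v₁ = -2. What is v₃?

-2

B − 6I = [[-7, 11, 18], [0, -18, -18], [0, 9, 9]].
Solving (B − 6I)v = 0 gives the eigenspace spanned by (-2, 2, -2).
With v₁ = -2, v = (-2, 2, -2), so v₃ = -2.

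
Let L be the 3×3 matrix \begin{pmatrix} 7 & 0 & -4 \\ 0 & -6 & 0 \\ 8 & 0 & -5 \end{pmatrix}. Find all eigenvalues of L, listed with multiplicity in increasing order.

-6, -1, 3

Characteristic polynomial: p(r) = r^3 + 4r^2 - 15r - 18 = (r - 3)(r + 1)(r + 6).
Roots (with multiplicity): -6, -1, 3.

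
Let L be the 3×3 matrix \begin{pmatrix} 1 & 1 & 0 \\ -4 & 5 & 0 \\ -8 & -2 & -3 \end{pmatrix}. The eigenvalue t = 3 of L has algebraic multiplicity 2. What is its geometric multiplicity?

L − 3I = [[-2, 1, 0], [-4, 2, 0], [-8, -2, -6]].
This matrix has rank 2, so its null space has dimension 3 − 2 = 1.

1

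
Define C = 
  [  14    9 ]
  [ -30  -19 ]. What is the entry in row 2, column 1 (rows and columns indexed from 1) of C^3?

Characteristic polynomial: t^2 + 5t + 4 = (t + 1)(t + 4), so the eigenvalues are -4, -1.
t=-1: eigenvector (-3, 5).
t=-4: eigenvector (-1, 2).
P = [[-3, -1], [5, 2]], D = diag(-1, -4), P⁻¹ = [[-2, -1], [5, 3]].
C³ = P·diag(-1, -64)·P⁻¹ = [[314, 189], [-630, -379]].
The requested entry is -630.

-630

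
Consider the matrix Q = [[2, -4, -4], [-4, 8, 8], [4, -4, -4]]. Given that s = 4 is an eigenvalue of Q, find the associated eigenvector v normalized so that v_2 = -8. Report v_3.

Q − 4I = [[-2, -4, -4], [-4, 4, 8], [4, -4, -8]].
Solving (Q − 4I)v = 0 gives the eigenspace spanned by (4, -8, 6).
With v_2 = -8, v = (4, -8, 6), so v_3 = 6.

6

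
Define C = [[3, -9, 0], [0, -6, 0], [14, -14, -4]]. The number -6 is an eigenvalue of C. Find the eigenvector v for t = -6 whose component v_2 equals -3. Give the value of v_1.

-3

C + 6I = [[9, -9, 0], [0, 0, 0], [14, -14, 2]].
Solving (C + 6I)v = 0 gives the eigenspace spanned by (-3, -3, 0).
With v_2 = -3, v = (-3, -3, 0), so v_1 = -3.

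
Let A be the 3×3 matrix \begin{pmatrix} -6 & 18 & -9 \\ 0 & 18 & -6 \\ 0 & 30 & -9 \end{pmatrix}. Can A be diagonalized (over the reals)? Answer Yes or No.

Characteristic polynomial: p(r) = r^3 - 3r^2 - 36r + 108 = (r - 6)(r - 3)(r + 6).
All 3 eigenvalues are distinct, so A is diagonalizable.

Yes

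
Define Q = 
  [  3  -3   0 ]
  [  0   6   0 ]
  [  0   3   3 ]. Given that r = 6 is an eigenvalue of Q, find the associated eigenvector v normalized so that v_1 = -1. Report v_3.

1

Q − 6I = [[-3, -3, 0], [0, 0, 0], [0, 3, -3]].
Solving (Q − 6I)v = 0 gives the eigenspace spanned by (-1, 1, 1).
With v_1 = -1, v = (-1, 1, 1), so v_3 = 1.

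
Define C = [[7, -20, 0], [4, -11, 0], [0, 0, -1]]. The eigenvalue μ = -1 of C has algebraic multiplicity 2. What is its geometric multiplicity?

2

C + 1I = [[8, -20, 0], [4, -10, 0], [0, 0, 0]].
This matrix has rank 1, so its null space has dimension 3 − 1 = 2.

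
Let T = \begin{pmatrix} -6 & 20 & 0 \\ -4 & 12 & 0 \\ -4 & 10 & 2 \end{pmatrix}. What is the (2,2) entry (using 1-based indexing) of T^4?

1216

Characteristic polynomial: r^3 - 8r^2 + 20r - 16 = (r - 4)(r - 2)^2, so the eigenvalues are 2, 2, 4.
r=4: eigenvector (2, 1, 1).
r=2: eigenvector (5, 2, 2).
r=2: eigenvector (0, 0, 1).
P = [[2, 5, 0], [1, 2, 0], [1, 2, 1]], D = diag(4, 2, 2), P⁻¹ = [[-2, 5, 0], [1, -2, 0], [0, -1, 1]].
T⁴ = P·diag(256, 16, 16)·P⁻¹ = [[-944, 2400, 0], [-480, 1216, 0], [-480, 1200, 16]].
The requested entry is 1216.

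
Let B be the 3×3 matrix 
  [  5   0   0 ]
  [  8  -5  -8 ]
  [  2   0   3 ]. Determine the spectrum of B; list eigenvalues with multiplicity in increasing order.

Characteristic polynomial: p(s) = s^3 - 3s^2 - 25s + 75 = (s - 5)(s - 3)(s + 5).
Roots (with multiplicity): -5, 3, 5.

-5, 3, 5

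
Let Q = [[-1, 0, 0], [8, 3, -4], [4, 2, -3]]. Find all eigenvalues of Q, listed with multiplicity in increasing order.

-1, -1, 1

Characteristic polynomial: p(μ) = μ^3 + μ^2 - μ - 1 = (μ - 1)(μ + 1)^2.
Roots (with multiplicity): -1, -1, 1.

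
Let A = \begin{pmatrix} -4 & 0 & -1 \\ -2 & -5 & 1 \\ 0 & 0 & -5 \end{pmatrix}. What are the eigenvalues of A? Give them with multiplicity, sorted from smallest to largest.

-5, -5, -4

Characteristic polynomial: p(λ) = λ^3 + 14λ^2 + 65λ + 100 = (λ + 4)(λ + 5)^2.
Roots (with multiplicity): -5, -5, -4.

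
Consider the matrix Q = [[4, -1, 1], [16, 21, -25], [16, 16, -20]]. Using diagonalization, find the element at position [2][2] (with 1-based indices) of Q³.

Characteristic polynomial: s^3 - 5s^2 - 16s + 80 = (s - 5)(s - 4)(s + 4), so the eigenvalues are -4, 4, 5.
s=-4: eigenvector (0, 1, 1).
s=5: eigenvector (-1, 1, 0).
s=4: eigenvector (1, 2, 2).
P = [[0, -1, 1], [1, 1, 2], [1, 0, 2]], D = diag(-4, 5, 4), P⁻¹ = [[-2, -2, 3], [0, 1, -1], [1, 1, -1]].
Q³ = P·diag(-64, 125, 64)·P⁻¹ = [[64, -61, 61], [256, 381, -445], [256, 256, -320]].
The requested entry is 381.

381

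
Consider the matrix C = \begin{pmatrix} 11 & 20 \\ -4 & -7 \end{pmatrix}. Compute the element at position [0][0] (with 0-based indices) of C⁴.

Characteristic polynomial: μ^2 - 4μ + 3 = (μ - 3)(μ - 1), so the eigenvalues are 1, 3.
μ=3: eigenvector (5, -2).
μ=1: eigenvector (-2, 1).
P = [[5, -2], [-2, 1]], D = diag(3, 1), P⁻¹ = [[1, 2], [2, 5]].
C⁴ = P·diag(81, 1)·P⁻¹ = [[401, 800], [-160, -319]].
The requested entry is 401.

401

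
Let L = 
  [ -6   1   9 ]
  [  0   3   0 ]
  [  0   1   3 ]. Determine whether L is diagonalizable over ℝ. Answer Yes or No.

No

Characteristic polynomial: p(t) = t^3 - 27t + 54 = (t - 3)^2(t + 6).
t = 3 has algebraic multiplicity 2; rank(L − 3I) = 2, so geometric multiplicity = 1.
Geometric multiplicity < algebraic multiplicity, so L is not diagonalizable.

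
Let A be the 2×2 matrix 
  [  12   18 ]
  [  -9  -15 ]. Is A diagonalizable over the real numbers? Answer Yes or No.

Characteristic polynomial: p(t) = t^2 + 3t - 18 = (t - 3)(t + 6).
All 2 eigenvalues are distinct, so A is diagonalizable.

Yes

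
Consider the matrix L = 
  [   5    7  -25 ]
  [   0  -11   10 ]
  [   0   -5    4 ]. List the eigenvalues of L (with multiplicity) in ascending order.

-6, -1, 5

Characteristic polynomial: p(r) = r^3 + 2r^2 - 29r - 30 = (r - 5)(r + 1)(r + 6).
Roots (with multiplicity): -6, -1, 5.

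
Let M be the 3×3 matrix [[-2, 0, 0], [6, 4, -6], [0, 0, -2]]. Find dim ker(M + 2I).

2

M + 2I = [[0, 0, 0], [6, 6, -6], [0, 0, 0]].
This matrix has rank 1, so its null space has dimension 3 − 1 = 2.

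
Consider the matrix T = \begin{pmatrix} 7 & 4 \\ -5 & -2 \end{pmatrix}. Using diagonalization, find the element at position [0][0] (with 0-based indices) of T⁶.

Characteristic polynomial: μ^2 - 5μ + 6 = (μ - 3)(μ - 2), so the eigenvalues are 2, 3.
μ=2: eigenvector (-4, 5).
μ=3: eigenvector (-1, 1).
P = [[-4, -1], [5, 1]], D = diag(2, 3), P⁻¹ = [[1, 1], [-5, -4]].
T⁶ = P·diag(64, 729)·P⁻¹ = [[3389, 2660], [-3325, -2596]].
The requested entry is 3389.

3389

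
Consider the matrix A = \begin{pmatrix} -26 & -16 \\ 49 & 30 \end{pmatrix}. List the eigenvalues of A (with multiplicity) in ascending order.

Characteristic polynomial: p(r) = r^2 - 4r + 4 = (r - 2)^2.
Roots (with multiplicity): 2, 2.

2, 2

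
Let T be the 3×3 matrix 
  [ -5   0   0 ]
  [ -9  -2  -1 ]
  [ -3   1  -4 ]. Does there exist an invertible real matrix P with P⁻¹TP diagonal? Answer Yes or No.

Characteristic polynomial: p(r) = r^3 + 11r^2 + 39r + 45 = (r + 3)^2(r + 5).
r = -3 has algebraic multiplicity 2; rank(T + 3I) = 2, so geometric multiplicity = 1.
Geometric multiplicity < algebraic multiplicity, so T is not diagonalizable.

No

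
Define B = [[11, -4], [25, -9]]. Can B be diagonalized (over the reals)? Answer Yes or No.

Characteristic polynomial: p(t) = t^2 - 2t + 1 = (t - 1)^2.
t = 1 has algebraic multiplicity 2; rank(B − 1I) = 1, so geometric multiplicity = 1.
Geometric multiplicity < algebraic multiplicity, so B is not diagonalizable.

No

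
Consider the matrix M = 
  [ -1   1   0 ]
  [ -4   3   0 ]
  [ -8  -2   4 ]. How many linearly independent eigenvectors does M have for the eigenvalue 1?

1

M − 1I = [[-2, 1, 0], [-4, 2, 0], [-8, -2, 3]].
This matrix has rank 2, so its null space has dimension 3 − 2 = 1.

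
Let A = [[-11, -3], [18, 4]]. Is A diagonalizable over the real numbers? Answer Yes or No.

Yes

Characteristic polynomial: p(μ) = μ^2 + 7μ + 10 = (μ + 2)(μ + 5).
All 2 eigenvalues are distinct, so A is diagonalizable.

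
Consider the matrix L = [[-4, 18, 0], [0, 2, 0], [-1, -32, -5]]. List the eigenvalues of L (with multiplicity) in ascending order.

Characteristic polynomial: p(r) = r^3 + 7r^2 + 2r - 40 = (r - 2)(r + 4)(r + 5).
Roots (with multiplicity): -5, -4, 2.

-5, -4, 2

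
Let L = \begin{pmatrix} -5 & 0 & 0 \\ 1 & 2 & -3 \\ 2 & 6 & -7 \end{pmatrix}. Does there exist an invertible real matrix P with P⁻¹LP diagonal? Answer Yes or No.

Characteristic polynomial: p(t) = t^3 + 10t^2 + 29t + 20 = (t + 1)(t + 4)(t + 5).
All 3 eigenvalues are distinct, so L is diagonalizable.

Yes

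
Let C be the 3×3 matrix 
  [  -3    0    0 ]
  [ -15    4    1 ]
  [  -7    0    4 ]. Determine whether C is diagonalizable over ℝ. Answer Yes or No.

Characteristic polynomial: p(r) = r^3 - 5r^2 - 8r + 48 = (r - 4)^2(r + 3).
r = 4 has algebraic multiplicity 2; rank(C − 4I) = 2, so geometric multiplicity = 1.
Geometric multiplicity < algebraic multiplicity, so C is not diagonalizable.

No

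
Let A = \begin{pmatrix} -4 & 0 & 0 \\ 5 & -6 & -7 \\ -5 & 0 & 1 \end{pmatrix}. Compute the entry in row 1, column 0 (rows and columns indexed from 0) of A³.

65

Characteristic polynomial: s^3 + 9s^2 + 14s - 24 = (s - 1)(s + 4)(s + 6), so the eigenvalues are -6, -4, 1.
s=1: eigenvector (0, -1, 1).
s=-6: eigenvector (0, 1, 0).
s=-4: eigenvector (1, -1, 1).
P = [[0, 0, 1], [-1, 1, -1], [1, 0, 1]], D = diag(1, -6, -4), P⁻¹ = [[-1, 0, 1], [0, 1, 1], [1, 0, 0]].
A³ = P·diag(1, -216, -64)·P⁻¹ = [[-64, 0, 0], [65, -216, -217], [-65, 0, 1]].
The requested entry is 65.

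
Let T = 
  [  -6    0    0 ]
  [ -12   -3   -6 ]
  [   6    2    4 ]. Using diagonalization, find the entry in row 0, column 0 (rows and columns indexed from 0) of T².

36

Characteristic polynomial: μ^3 + 5μ^2 - 6μ = μ(μ - 1)(μ + 6), so the eigenvalues are -6, 0, 1.
μ=-6: eigenvector (1, 2, -1).
μ=1: eigenvector (0, -3, 2).
μ=0: eigenvector (0, -2, 1).
P = [[1, 0, 0], [2, -3, -2], [-1, 2, 1]], D = diag(-6, 1, 0), P⁻¹ = [[1, 0, 0], [0, 1, 2], [1, -2, -3]].
T² = P·diag(36, 1, 0)·P⁻¹ = [[36, 0, 0], [72, -3, -6], [-36, 2, 4]].
The requested entry is 36.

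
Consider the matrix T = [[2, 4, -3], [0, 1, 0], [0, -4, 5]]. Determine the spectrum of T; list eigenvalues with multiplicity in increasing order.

Characteristic polynomial: p(r) = r^3 - 8r^2 + 17r - 10 = (r - 5)(r - 2)(r - 1).
Roots (with multiplicity): 1, 2, 5.

1, 2, 5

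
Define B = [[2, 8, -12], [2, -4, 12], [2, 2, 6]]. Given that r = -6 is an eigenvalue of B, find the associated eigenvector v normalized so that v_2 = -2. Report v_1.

2

B + 6I = [[8, 8, -12], [2, 2, 12], [2, 2, 12]].
Solving (B + 6I)v = 0 gives the eigenspace spanned by (2, -2, 0).
With v_2 = -2, v = (2, -2, 0), so v_1 = 2.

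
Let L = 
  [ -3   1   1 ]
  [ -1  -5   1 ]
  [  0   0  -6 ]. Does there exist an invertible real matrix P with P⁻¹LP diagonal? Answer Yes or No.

Characteristic polynomial: p(μ) = μ^3 + 14μ^2 + 64μ + 96 = (μ + 4)^2(μ + 6).
μ = -4 has algebraic multiplicity 2; rank(L + 4I) = 2, so geometric multiplicity = 1.
Geometric multiplicity < algebraic multiplicity, so L is not diagonalizable.

No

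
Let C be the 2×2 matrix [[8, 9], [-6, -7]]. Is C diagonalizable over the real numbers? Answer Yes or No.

Characteristic polynomial: p(μ) = μ^2 - μ - 2 = (μ - 2)(μ + 1).
All 2 eigenvalues are distinct, so C is diagonalizable.

Yes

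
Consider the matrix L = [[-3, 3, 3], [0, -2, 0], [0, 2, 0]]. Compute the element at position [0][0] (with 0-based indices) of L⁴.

81

Characteristic polynomial: λ^3 + 5λ^2 + 6λ = λ(λ + 2)(λ + 3), so the eigenvalues are -3, -2, 0.
λ=-3: eigenvector (1, 0, 0).
λ=-2: eigenvector (0, 1, -1).
λ=0: eigenvector (1, 0, 1).
P = [[1, 0, 1], [0, 1, 0], [0, -1, 1]], D = diag(-3, -2, 0), P⁻¹ = [[1, -1, -1], [0, 1, 0], [0, 1, 1]].
L⁴ = P·diag(81, 16, 0)·P⁻¹ = [[81, -81, -81], [0, 16, 0], [0, -16, 0]].
The requested entry is 81.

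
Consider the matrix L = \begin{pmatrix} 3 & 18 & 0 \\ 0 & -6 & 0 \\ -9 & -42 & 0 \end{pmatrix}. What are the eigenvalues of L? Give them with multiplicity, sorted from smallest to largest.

-6, 0, 3

Characteristic polynomial: p(μ) = μ^3 + 3μ^2 - 18μ = μ(μ - 3)(μ + 6).
Roots (with multiplicity): -6, 0, 3.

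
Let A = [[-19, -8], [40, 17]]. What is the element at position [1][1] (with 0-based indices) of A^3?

Characteristic polynomial: λ^2 + 2λ - 3 = (λ - 1)(λ + 3), so the eigenvalues are -3, 1.
λ=1: eigenvector (-2, 5).
λ=-3: eigenvector (1, -2).
P = [[-2, 1], [5, -2]], D = diag(1, -3), P⁻¹ = [[2, 1], [5, 2]].
A³ = P·diag(1, -27)·P⁻¹ = [[-139, -56], [280, 113]].
The requested entry is 113.

113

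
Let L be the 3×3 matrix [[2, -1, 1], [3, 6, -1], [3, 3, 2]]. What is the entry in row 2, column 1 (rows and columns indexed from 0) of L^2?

21

Characteristic polynomial: s^3 - 10s^2 + 31s - 30 = (s - 5)(s - 3)(s - 2), so the eigenvalues are 2, 3, 5.
s=3: eigenvector (1, -1, 0).
s=5: eigenvector (0, 1, 1).
s=2: eigenvector (-1, 1, 1).
P = [[1, 0, -1], [-1, 1, 1], [0, 1, 1]], D = diag(3, 5, 2), P⁻¹ = [[0, -1, 1], [1, 1, 0], [-1, -1, 1]].
L² = P·diag(9, 25, 4)·P⁻¹ = [[4, -5, 5], [21, 30, -5], [21, 21, 4]].
The requested entry is 21.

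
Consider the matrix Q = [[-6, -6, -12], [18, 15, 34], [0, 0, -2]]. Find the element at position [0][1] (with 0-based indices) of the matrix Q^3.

Characteristic polynomial: s^3 - 7s^2 + 36 = (s - 6)(s - 3)(s + 2), so the eigenvalues are -2, 3, 6.
s=-2: eigenvector (0, -2, 1).
s=3: eigenvector (2, -3, 0).
s=6: eigenvector (1, -2, 0).
P = [[0, 2, 1], [-2, -3, -2], [1, 0, 0]], D = diag(-2, 3, 6), P⁻¹ = [[0, 0, 1], [2, 1, 2], [-3, -2, -4]].
Q³ = P·diag(-8, 27, 216)·P⁻¹ = [[-540, -378, -756], [1134, 783, 1582], [0, 0, -8]].
The requested entry is -378.

-378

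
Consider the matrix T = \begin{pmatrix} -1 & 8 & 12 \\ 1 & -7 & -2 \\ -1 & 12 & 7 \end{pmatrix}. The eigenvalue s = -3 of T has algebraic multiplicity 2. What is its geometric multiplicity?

1

T + 3I = [[2, 8, 12], [1, -4, -2], [-1, 12, 10]].
This matrix has rank 2, so its null space has dimension 3 − 2 = 1.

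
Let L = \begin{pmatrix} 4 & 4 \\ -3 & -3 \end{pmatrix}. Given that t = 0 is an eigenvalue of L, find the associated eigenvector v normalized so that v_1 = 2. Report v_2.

-2

L = [[4, 4], [-3, -3]].
Solving (L)v = 0 gives the eigenspace spanned by (2, -2).
With v_1 = 2, v = (2, -2), so v_2 = -2.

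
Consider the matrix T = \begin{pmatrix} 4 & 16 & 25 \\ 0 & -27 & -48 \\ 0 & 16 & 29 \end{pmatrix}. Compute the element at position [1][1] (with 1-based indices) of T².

16

Characteristic polynomial: s^3 - 6s^2 - 7s + 60 = (s - 5)(s - 4)(s + 3), so the eigenvalues are -3, 4, 5.
s=5: eigenvector (-2, 3, -2).
s=4: eigenvector (1, 0, 0).
s=-3: eigenvector (-1, 2, -1).
P = [[-2, 1, -1], [3, 0, 2], [-2, 0, -1]], D = diag(5, 4, -3), P⁻¹ = [[0, -1, -2], [1, 0, -1], [0, 2, 3]].
T² = P·diag(25, 16, 9)·P⁻¹ = [[16, 32, 57], [0, -39, -96], [0, 32, 73]].
The requested entry is 16.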